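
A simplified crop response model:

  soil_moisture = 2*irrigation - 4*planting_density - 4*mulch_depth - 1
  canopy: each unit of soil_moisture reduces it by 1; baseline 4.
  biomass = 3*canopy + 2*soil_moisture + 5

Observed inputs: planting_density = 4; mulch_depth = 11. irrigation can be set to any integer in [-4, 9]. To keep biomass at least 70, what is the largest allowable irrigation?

Substituting into the soil_moisture equation gives soil_moisture = 2*irrigation - 61.
Substituting into the canopy equation gives canopy = -2*irrigation + 65.
This gives biomass = -2*irrigation + 78.
Require -2*irrigation + 78 ≥ 70, so irrigation ≤ 4.
The largest integer in [-4, 9] satisfying this is 4.

irrigation = 4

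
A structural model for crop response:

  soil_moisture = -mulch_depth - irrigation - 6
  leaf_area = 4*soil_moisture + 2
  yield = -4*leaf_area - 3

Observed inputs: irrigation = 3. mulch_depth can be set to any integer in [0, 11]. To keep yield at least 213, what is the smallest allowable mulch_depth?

mulch_depth = 5

Substituting into the soil_moisture equation gives soil_moisture = -mulch_depth - 9.
So leaf_area = -4*mulch_depth - 34.
So yield = 16*mulch_depth + 133.
Require 16*mulch_depth + 133 ≥ 213, so mulch_depth ≥ 5.
The smallest integer in [0, 11] satisfying this is 5.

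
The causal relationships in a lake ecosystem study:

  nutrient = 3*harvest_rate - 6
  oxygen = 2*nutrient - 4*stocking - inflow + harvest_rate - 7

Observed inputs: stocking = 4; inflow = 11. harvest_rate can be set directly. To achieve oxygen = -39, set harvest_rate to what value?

Substituting into the oxygen equation gives oxygen = 7*harvest_rate - 46.
Solve 7*harvest_rate - 46 = -39: harvest_rate = (-39 + 46) / 7 = 1.

harvest_rate = 1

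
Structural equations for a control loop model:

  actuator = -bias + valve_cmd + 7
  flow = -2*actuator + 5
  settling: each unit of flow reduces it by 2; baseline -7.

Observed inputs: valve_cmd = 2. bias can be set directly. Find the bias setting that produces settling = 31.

Substituting into the actuator equation gives actuator = -bias + 9.
So flow = 2*bias - 13.
Substituting into the settling equation gives settling = -4*bias + 19.
Solve -4*bias + 19 = 31: bias = (31 - 19) / -4 = -3.

bias = -3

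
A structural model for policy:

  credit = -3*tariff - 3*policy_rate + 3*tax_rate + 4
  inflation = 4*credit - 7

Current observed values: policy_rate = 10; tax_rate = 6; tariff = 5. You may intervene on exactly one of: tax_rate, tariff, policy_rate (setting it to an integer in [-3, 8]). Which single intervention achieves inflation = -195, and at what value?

set tax_rate = -2

Intervening on tax_rate: with other inputs at their observed values, inflation = 12*tax_rate - 171. Solving for -195 gives tax_rate = -2, within [-3, 8].
Intervening on tariff: inflation = -12*tariff - 39. Reaching -195 requires tariff = 13, outside [-3, 8].
Intervening on policy_rate: inflation = -12*policy_rate + 21. Reaching -195 requires policy_rate = 18, outside [-3, 8].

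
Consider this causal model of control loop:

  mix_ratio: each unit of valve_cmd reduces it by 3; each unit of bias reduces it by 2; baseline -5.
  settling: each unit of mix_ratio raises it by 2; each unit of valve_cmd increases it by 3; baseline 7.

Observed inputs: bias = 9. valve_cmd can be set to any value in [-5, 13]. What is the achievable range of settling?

Substituting into the mix_ratio equation gives mix_ratio = -3*valve_cmd - 23.
settling becomes -3*valve_cmd - 39.
Linear in valve_cmd, so extremes are at the endpoints: valve_cmd = -5 gives settling = -24; valve_cmd = 13 gives settling = -78.

-78 to -24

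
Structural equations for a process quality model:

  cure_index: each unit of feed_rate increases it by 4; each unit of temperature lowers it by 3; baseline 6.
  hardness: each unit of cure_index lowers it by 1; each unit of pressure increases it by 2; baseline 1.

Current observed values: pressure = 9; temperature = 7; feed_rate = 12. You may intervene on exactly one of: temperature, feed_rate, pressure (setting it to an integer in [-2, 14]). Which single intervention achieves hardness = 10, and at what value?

Intervening on temperature: hardness = 3*temperature - 35. Reaching 10 requires temperature = 15, outside [-2, 14].
Intervening on feed_rate: with other inputs at their observed values, hardness = -4*feed_rate + 34. Solving for 10 gives feed_rate = 6, within [-2, 14].
Intervening on pressure: hardness = 2*pressure - 32. Reaching 10 requires pressure = 21, outside [-2, 14].

set feed_rate = 6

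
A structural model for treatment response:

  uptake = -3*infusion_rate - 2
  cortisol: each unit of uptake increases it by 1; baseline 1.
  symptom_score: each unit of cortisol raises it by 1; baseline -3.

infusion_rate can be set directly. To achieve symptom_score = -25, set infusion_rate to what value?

Substituting into the cortisol equation gives cortisol = -3*infusion_rate - 1.
So symptom_score = -3*infusion_rate - 4.
Solve -3*infusion_rate - 4 = -25: infusion_rate = (-25 + 4) / -3 = 7.

infusion_rate = 7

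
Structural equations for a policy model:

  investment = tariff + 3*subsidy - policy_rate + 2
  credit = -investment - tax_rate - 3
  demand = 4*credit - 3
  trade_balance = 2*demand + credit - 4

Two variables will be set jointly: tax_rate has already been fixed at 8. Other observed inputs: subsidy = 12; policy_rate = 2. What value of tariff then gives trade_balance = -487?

tariff = 6

With tax_rate held at 8:
Substituting into the investment equation gives investment = tariff + 36.
Substituting into the credit equation gives credit = -tariff - 47.
Substituting into the demand equation gives demand = -4*tariff - 191.
Substituting into the trade_balance equation gives trade_balance = -9*tariff - 433.
Solve -9*tariff - 433 = -487: tariff = (-487 + 433) / -9 = 6.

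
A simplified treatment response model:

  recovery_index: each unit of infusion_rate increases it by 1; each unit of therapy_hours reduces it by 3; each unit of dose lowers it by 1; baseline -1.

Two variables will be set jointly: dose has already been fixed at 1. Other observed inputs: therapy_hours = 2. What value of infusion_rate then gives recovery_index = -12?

With dose held at 1:
Substituting into the recovery_index equation gives recovery_index = infusion_rate - 8.
Solve infusion_rate - 8 = -12: infusion_rate = (-12 + 8) / 1 = -4.

infusion_rate = -4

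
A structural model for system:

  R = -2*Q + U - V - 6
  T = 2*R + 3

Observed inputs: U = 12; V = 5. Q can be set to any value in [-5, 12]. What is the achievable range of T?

Substituting into the R equation gives R = -2*Q + 1.
Substituting into the T equation gives T = -4*Q + 5.
Linear in Q, so extremes are at the endpoints: Q = -5 gives T = 25; Q = 12 gives T = -43.

-43 to 25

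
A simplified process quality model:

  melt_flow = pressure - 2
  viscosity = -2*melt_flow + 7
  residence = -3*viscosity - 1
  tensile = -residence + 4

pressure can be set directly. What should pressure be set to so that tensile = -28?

Substituting into the viscosity equation gives viscosity = -2*pressure + 11.
residence becomes 6*pressure - 34.
Substituting into the tensile equation gives tensile = -6*pressure + 38.
Solve -6*pressure + 38 = -28: pressure = (-28 - 38) / -6 = 11.

pressure = 11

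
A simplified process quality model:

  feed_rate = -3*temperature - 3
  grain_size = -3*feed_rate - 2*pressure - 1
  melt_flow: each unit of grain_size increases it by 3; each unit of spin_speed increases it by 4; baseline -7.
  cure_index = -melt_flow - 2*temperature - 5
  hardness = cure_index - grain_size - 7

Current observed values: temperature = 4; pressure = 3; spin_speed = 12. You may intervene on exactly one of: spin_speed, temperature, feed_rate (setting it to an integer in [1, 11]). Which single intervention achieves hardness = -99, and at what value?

Intervening on spin_speed: hardness = -4*spin_speed - 165. Reaching -99 requires spin_speed = -33/2, not an integer.
Intervening on temperature: with other inputs at their observed values, hardness = -38*temperature - 61. Solving for -99 gives temperature = 1, within [1, 11].
Intervening on feed_rate: hardness = 12*feed_rate - 33. Reaching -99 requires feed_rate = -11/2, not an integer.

set temperature = 1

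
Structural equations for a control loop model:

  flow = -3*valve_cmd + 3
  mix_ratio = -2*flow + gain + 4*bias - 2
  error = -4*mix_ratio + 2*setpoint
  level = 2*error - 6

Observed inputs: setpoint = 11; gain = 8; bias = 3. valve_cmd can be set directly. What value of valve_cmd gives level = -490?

Substituting into the mix_ratio equation gives mix_ratio = 6*valve_cmd + 12.
Substituting into the error equation gives error = -24*valve_cmd - 26.
Substituting into the level equation gives level = -48*valve_cmd - 58.
Solve -48*valve_cmd - 58 = -490: valve_cmd = (-490 + 58) / -48 = 9.

valve_cmd = 9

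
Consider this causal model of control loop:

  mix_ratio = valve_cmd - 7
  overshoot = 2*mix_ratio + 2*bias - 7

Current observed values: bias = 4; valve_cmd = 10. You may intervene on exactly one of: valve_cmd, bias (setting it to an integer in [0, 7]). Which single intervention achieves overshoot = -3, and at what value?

Intervening on valve_cmd: with other inputs at their observed values, overshoot = 2*valve_cmd - 13. Solving for -3 gives valve_cmd = 5, within [0, 7].
Intervening on bias: overshoot = 2*bias - 1. Reaching -3 requires bias = -1, outside [0, 7].

set valve_cmd = 5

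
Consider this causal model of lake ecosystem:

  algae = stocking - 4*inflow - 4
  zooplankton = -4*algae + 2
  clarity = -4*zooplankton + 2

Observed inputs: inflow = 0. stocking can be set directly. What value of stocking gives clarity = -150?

stocking = -5

Substituting into the algae equation gives algae = stocking - 4.
So zooplankton = -4*stocking + 18.
Substituting into the clarity equation gives clarity = 16*stocking - 70.
Solve 16*stocking - 70 = -150: stocking = (-150 + 70) / 16 = -5.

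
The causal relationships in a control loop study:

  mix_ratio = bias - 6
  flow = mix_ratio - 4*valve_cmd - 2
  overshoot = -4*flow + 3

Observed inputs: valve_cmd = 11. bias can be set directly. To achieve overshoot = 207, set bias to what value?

Substituting into the flow equation gives flow = bias - 52.
Substituting into the overshoot equation gives overshoot = -4*bias + 211.
Solve -4*bias + 211 = 207: bias = (207 - 211) / -4 = 1.

bias = 1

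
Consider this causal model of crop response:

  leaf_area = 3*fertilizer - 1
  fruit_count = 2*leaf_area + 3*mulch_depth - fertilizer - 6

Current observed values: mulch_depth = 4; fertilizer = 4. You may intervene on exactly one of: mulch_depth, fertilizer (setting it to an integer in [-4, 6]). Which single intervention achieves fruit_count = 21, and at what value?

set mulch_depth = 3

Intervening on mulch_depth: with other inputs at their observed values, fruit_count = 3*mulch_depth + 12. Solving for 21 gives mulch_depth = 3, within [-4, 6].
Intervening on fertilizer: fruit_count = 5*fertilizer + 4. Reaching 21 requires fertilizer = 17/5, not an integer.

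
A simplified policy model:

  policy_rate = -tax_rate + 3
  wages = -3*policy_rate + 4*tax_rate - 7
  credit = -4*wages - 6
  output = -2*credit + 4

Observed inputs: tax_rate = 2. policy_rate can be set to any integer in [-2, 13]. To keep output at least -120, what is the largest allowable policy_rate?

Intervening on policy_rate fixes its value directly, overriding its dependence on tax_rate.
Substituting into the wages equation gives wages = -3*policy_rate + 1.
This gives credit = 12*policy_rate - 10.
Substituting into the output equation gives output = -24*policy_rate + 24.
Require -24*policy_rate + 24 ≥ -120, so policy_rate ≤ 6.
The largest integer in [-2, 13] satisfying this is 6.

policy_rate = 6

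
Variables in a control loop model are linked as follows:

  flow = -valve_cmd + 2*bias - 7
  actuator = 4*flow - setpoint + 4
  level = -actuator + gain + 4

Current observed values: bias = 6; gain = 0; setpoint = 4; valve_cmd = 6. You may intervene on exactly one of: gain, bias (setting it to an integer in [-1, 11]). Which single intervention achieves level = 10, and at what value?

Intervening on gain: with other inputs at their observed values, level = gain + 8. Solving for 10 gives gain = 2, within [-1, 11].
Intervening on bias: level = -8*bias + 56. Reaching 10 requires bias = 23/4, not an integer.

set gain = 2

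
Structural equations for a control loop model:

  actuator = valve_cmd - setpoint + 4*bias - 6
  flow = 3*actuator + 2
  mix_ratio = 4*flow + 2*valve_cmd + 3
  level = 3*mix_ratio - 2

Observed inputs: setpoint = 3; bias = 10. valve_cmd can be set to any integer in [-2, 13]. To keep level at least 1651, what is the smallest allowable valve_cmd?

Substituting into the actuator equation gives actuator = valve_cmd + 31.
Substituting into the flow equation gives flow = 3*valve_cmd + 95.
Substituting into the mix_ratio equation gives mix_ratio = 14*valve_cmd + 383.
level becomes 42*valve_cmd + 1147.
Require 42*valve_cmd + 1147 ≥ 1651, so valve_cmd ≥ 12.
The smallest integer in [-2, 13] satisfying this is 12.

valve_cmd = 12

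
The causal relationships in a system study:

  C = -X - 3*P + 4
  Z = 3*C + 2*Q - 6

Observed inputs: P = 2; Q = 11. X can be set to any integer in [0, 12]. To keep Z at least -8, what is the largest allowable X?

Substituting into the C equation gives C = -X - 2.
Z becomes -3*X + 10.
Require -3*X + 10 ≥ -8, so X ≤ 6.
The largest integer in [0, 12] satisfying this is 6.

X = 6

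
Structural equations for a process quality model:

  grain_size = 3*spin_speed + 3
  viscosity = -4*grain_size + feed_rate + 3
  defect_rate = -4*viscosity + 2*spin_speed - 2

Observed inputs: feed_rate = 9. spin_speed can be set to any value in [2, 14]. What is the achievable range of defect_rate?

Substituting into the viscosity equation gives viscosity = -12*spin_speed.
defect_rate becomes 50*spin_speed - 2.
Linear in spin_speed, so extremes are at the endpoints: spin_speed = 2 gives defect_rate = 98; spin_speed = 14 gives defect_rate = 698.

98 to 698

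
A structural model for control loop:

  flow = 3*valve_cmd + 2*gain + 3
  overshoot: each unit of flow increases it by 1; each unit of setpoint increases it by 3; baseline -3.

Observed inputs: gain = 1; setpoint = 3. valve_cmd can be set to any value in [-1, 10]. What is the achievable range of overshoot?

8 to 41

Substituting into the flow equation gives flow = 3*valve_cmd + 5.
This gives overshoot = 3*valve_cmd + 11.
Linear in valve_cmd, so extremes are at the endpoints: valve_cmd = -1 gives overshoot = 8; valve_cmd = 10 gives overshoot = 41.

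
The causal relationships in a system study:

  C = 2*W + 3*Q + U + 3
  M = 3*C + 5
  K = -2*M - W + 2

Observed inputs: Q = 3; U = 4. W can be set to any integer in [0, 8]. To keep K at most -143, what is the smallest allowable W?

Substituting into the C equation gives C = 2*W + 16.
Substituting into the M equation gives M = 6*W + 53.
Substituting into the K equation gives K = -13*W - 104.
Require -13*W - 104 ≤ -143, so W ≥ 3.
The smallest integer in [0, 8] satisfying this is 3.

W = 3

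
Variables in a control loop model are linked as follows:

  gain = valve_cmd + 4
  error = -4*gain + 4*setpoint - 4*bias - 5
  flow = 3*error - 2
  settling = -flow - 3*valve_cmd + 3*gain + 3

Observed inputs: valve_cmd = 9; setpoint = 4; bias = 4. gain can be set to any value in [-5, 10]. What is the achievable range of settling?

-82 to 143

Intervening on gain fixes its value directly, overriding its dependence on valve_cmd.
Substituting into the error equation gives error = -4*gain - 5.
This gives flow = -12*gain - 17.
Substituting into the settling equation gives settling = 15*gain - 7.
Linear in gain, so extremes are at the endpoints: gain = -5 gives settling = -82; gain = 10 gives settling = 143.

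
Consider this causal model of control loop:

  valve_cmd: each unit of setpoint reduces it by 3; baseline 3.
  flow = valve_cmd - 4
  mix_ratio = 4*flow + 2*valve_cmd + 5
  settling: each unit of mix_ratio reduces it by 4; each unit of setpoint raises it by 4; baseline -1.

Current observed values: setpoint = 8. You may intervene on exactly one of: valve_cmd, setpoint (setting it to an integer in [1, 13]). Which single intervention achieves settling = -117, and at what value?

set valve_cmd = 8

Intervening on valve_cmd: with other inputs at their observed values, settling = -24*valve_cmd + 75. Solving for -117 gives valve_cmd = 8, within [1, 13].
Intervening on setpoint: settling = 76*setpoint - 29. Reaching -117 requires setpoint = -22/19, not an integer.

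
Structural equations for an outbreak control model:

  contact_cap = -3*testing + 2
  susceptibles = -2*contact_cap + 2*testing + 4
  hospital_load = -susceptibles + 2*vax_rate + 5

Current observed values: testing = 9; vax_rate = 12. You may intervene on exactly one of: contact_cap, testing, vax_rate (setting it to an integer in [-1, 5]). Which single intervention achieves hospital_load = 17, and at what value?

set contact_cap = 5

Intervening on contact_cap: with other inputs at their observed values, hospital_load = 2*contact_cap + 7. Solving for 17 gives contact_cap = 5, within [-1, 5].
Intervening on testing: hospital_load = -8*testing + 29. Reaching 17 requires testing = 3/2, not an integer.
Intervening on vax_rate: hospital_load = 2*vax_rate - 67. Reaching 17 requires vax_rate = 42, outside [-1, 5].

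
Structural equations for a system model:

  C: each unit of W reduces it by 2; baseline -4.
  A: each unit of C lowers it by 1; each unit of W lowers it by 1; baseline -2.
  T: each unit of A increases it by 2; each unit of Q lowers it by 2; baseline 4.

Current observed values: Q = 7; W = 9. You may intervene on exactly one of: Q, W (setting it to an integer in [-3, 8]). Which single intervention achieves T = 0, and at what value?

Intervening on Q: T = -2*Q + 26. Reaching 0 requires Q = 13, outside [-3, 8].
Intervening on W: with other inputs at their observed values, T = 2*W - 6. Solving for 0 gives W = 3, within [-3, 8].

set W = 3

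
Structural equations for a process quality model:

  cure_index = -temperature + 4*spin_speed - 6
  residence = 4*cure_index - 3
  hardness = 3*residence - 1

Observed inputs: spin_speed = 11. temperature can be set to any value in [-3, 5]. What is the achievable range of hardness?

386 to 482

Substituting into the cure_index equation gives cure_index = -temperature + 38.
Substituting into the residence equation gives residence = -4*temperature + 149.
So hardness = -12*temperature + 446.
Linear in temperature, so extremes are at the endpoints: temperature = -3 gives hardness = 482; temperature = 5 gives hardness = 386.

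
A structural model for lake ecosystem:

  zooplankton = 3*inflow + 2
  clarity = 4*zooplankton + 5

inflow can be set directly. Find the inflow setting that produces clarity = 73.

inflow = 5

Substituting into the clarity equation gives clarity = 12*inflow + 13.
Solve 12*inflow + 13 = 73: inflow = (73 - 13) / 12 = 5.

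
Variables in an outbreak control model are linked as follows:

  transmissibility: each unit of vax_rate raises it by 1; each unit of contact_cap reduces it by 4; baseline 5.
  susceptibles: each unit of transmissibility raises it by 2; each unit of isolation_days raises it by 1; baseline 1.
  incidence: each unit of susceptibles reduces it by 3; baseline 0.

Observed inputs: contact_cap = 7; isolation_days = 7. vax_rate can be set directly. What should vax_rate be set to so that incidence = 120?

vax_rate = -1

Substituting into the transmissibility equation gives transmissibility = vax_rate - 23.
So susceptibles = 2*vax_rate - 38.
Substituting into the incidence equation gives incidence = -6*vax_rate + 114.
Solve -6*vax_rate + 114 = 120: vax_rate = (120 - 114) / -6 = -1.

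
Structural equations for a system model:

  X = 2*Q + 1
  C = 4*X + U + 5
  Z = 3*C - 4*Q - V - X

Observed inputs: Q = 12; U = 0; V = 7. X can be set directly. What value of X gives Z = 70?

X = 10

Intervening on X fixes its value directly, overriding its dependence on Q.
Substituting into the C equation gives C = 4*X + 5.
This gives Z = 11*X - 40.
Solve 11*X - 40 = 70: X = (70 + 40) / 11 = 10.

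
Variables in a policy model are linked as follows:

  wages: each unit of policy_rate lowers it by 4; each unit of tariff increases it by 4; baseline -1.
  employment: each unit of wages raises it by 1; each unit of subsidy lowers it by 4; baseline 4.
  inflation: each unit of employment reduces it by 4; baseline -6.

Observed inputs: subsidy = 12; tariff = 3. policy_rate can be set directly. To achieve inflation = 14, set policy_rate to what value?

Substituting into the wages equation gives wages = -4*policy_rate + 11.
employment becomes -4*policy_rate - 33.
Substituting into the inflation equation gives inflation = 16*policy_rate + 126.
Solve 16*policy_rate + 126 = 14: policy_rate = (14 - 126) / 16 = -7.

policy_rate = -7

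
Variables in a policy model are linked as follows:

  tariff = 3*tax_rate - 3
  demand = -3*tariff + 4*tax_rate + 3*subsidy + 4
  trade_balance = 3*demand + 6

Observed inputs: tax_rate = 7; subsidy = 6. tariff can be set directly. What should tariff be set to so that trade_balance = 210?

tariff = -6

Intervening on tariff fixes its value directly, overriding its dependence on tax_rate.
Substituting into the demand equation gives demand = -3*tariff + 50.
So trade_balance = -9*tariff + 156.
Solve -9*tariff + 156 = 210: tariff = (210 - 156) / -9 = -6.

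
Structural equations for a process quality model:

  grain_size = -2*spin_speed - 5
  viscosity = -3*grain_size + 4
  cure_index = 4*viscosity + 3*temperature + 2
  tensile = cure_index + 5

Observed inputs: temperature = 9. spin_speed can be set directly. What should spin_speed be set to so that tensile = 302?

spin_speed = 8

Substituting into the viscosity equation gives viscosity = 6*spin_speed + 19.
cure_index becomes 24*spin_speed + 105.
Substituting into the tensile equation gives tensile = 24*spin_speed + 110.
Solve 24*spin_speed + 110 = 302: spin_speed = (302 - 110) / 24 = 8.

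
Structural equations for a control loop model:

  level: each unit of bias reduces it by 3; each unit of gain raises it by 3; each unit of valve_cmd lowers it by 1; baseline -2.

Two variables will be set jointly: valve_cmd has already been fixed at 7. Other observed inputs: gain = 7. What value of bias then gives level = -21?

With valve_cmd held at 7:
Substituting into the level equation gives level = -3*bias + 12.
Solve -3*bias + 12 = -21: bias = (-21 - 12) / -3 = 11.

bias = 11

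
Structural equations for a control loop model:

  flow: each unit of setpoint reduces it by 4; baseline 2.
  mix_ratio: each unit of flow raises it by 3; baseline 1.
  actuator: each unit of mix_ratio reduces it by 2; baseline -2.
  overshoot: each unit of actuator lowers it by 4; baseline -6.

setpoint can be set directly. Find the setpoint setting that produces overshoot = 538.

setpoint = -5

Substituting into the mix_ratio equation gives mix_ratio = -12*setpoint + 7.
actuator becomes 24*setpoint - 16.
Substituting into the overshoot equation gives overshoot = -96*setpoint + 58.
Solve -96*setpoint + 58 = 538: setpoint = (538 - 58) / -96 = -5.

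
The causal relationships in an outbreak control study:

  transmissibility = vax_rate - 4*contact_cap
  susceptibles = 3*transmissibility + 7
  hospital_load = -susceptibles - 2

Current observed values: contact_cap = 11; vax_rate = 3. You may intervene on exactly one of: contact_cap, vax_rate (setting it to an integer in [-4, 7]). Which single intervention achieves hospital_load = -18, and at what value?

Intervening on contact_cap: with other inputs at their observed values, hospital_load = 12*contact_cap - 18. Solving for -18 gives contact_cap = 0, within [-4, 7].
Intervening on vax_rate: hospital_load = -3*vax_rate + 123. Reaching -18 requires vax_rate = 47, outside [-4, 7].

set contact_cap = 0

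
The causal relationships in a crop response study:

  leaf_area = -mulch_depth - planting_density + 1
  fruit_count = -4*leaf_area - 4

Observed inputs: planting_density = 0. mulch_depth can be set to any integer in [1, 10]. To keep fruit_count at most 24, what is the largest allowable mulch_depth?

Substituting into the leaf_area equation gives leaf_area = -mulch_depth + 1.
Substituting into the fruit_count equation gives fruit_count = 4*mulch_depth - 8.
Require 4*mulch_depth - 8 ≤ 24, so mulch_depth ≤ 8.
The largest integer in [1, 10] satisfying this is 8.

mulch_depth = 8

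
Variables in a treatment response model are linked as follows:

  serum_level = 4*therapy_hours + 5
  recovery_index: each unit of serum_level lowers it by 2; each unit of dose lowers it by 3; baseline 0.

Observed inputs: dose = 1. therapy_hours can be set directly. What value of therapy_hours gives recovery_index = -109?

Substituting into the recovery_index equation gives recovery_index = -8*therapy_hours - 13.
Solve -8*therapy_hours - 13 = -109: therapy_hours = (-109 + 13) / -8 = 12.

therapy_hours = 12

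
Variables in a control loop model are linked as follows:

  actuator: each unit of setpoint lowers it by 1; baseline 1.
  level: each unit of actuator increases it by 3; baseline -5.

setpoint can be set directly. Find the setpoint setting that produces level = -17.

setpoint = 5

Substituting into the level equation gives level = -3*setpoint - 2.
Solve -3*setpoint - 2 = -17: setpoint = (-17 + 2) / -3 = 5.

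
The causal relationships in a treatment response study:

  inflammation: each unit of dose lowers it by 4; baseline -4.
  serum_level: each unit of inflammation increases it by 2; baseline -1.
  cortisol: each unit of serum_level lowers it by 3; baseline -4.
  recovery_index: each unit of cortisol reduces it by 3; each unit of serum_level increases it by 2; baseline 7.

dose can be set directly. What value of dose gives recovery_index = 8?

dose = -1

Substituting into the serum_level equation gives serum_level = -8*dose - 9.
So cortisol = 24*dose + 23.
So recovery_index = -88*dose - 80.
Solve -88*dose - 80 = 8: dose = (8 + 80) / -88 = -1.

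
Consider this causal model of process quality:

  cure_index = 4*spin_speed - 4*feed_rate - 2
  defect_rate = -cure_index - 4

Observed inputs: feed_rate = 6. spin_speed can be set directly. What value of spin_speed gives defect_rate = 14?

spin_speed = 2

Substituting into the cure_index equation gives cure_index = 4*spin_speed - 26.
This gives defect_rate = -4*spin_speed + 22.
Solve -4*spin_speed + 22 = 14: spin_speed = (14 - 22) / -4 = 2.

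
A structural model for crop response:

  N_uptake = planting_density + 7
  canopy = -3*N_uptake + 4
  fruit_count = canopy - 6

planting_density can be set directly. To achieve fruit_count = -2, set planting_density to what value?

Substituting into the canopy equation gives canopy = -3*planting_density - 17.
Substituting into the fruit_count equation gives fruit_count = -3*planting_density - 23.
Solve -3*planting_density - 23 = -2: planting_density = (-2 + 23) / -3 = -7.

planting_density = -7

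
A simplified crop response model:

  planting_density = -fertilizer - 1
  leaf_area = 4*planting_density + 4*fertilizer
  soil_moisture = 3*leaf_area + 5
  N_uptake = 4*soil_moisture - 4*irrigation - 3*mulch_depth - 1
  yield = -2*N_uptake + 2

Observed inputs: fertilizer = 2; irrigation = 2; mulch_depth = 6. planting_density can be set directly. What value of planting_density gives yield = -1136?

Intervening on planting_density fixes its value directly, overriding its dependence on fertilizer.
Substituting into the leaf_area equation gives leaf_area = 4*planting_density + 8.
Substituting into the soil_moisture equation gives soil_moisture = 12*planting_density + 29.
Substituting into the N_uptake equation gives N_uptake = 48*planting_density + 89.
Substituting into the yield equation gives yield = -96*planting_density - 176.
Solve -96*planting_density - 176 = -1136: planting_density = (-1136 + 176) / -96 = 10.

planting_density = 10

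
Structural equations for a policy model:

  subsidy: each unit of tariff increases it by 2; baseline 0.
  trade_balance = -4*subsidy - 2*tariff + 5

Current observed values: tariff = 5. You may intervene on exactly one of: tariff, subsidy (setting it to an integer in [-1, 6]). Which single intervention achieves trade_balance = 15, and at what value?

set tariff = -1

Intervening on tariff: with other inputs at their observed values, trade_balance = -10*tariff + 5. Solving for 15 gives tariff = -1, within [-1, 6].
Intervening on subsidy: trade_balance = -4*subsidy - 5. Reaching 15 requires subsidy = -5, outside [-1, 6].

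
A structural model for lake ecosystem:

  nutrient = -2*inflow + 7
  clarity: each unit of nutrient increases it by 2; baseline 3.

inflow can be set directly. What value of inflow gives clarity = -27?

Substituting into the clarity equation gives clarity = -4*inflow + 17.
Solve -4*inflow + 17 = -27: inflow = (-27 - 17) / -4 = 11.

inflow = 11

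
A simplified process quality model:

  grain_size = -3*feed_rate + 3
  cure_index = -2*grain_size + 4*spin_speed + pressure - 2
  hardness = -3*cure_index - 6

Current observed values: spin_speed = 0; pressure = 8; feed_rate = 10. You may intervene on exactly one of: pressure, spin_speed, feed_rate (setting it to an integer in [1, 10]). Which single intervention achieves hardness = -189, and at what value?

set pressure = 9

Intervening on pressure: with other inputs at their observed values, hardness = -3*pressure - 162. Solving for -189 gives pressure = 9, within [1, 10].
Intervening on spin_speed: hardness = -12*spin_speed - 186. Reaching -189 requires spin_speed = 1/4, not an integer.
Intervening on feed_rate: hardness = -18*feed_rate - 6. Reaching -189 requires feed_rate = 61/6, not an integer.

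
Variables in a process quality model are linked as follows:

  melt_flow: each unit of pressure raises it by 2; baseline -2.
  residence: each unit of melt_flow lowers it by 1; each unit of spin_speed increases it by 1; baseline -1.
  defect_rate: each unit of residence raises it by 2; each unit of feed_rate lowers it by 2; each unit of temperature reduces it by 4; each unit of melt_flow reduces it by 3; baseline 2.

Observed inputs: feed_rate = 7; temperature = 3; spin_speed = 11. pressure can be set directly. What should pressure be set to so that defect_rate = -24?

pressure = 3

Substituting into the residence equation gives residence = -2*pressure + 12.
This gives defect_rate = -10*pressure + 6.
Solve -10*pressure + 6 = -24: pressure = (-24 - 6) / -10 = 3.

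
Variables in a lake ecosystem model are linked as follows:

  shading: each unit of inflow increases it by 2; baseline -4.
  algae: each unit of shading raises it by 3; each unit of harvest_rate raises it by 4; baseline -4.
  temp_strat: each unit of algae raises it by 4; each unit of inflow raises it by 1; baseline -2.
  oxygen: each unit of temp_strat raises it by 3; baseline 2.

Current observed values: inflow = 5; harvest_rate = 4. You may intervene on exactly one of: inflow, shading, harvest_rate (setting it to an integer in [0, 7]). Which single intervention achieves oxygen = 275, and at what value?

set harvest_rate = 2

Intervening on inflow: oxygen = 75*inflow - 4. Reaching 275 requires inflow = 93/25, not an integer.
Intervening on shading: oxygen = 36*shading + 155. Reaching 275 requires shading = 10/3, not an integer.
Intervening on harvest_rate: with other inputs at their observed values, oxygen = 48*harvest_rate + 179. Solving for 275 gives harvest_rate = 2, within [0, 7].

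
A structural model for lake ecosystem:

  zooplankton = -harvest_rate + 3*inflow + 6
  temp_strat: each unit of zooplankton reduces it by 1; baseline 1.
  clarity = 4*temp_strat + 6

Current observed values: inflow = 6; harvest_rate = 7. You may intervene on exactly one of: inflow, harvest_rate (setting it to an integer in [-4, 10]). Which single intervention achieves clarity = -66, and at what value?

set harvest_rate = 5

Intervening on inflow: clarity = -12*inflow + 14. Reaching -66 requires inflow = 20/3, not an integer.
Intervening on harvest_rate: with other inputs at their observed values, clarity = 4*harvest_rate - 86. Solving for -66 gives harvest_rate = 5, within [-4, 10].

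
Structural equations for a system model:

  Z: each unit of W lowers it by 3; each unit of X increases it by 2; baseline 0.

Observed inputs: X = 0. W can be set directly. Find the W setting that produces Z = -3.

W = 1

Substituting into the Z equation gives Z = -3*W.
Solve -3*W = -3: W = -3 / -3 = 1.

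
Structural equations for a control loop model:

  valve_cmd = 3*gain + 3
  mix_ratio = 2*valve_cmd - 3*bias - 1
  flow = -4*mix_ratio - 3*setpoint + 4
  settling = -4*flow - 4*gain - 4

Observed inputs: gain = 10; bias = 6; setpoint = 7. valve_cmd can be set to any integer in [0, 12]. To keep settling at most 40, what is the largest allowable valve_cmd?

Intervening on valve_cmd fixes its value directly, overriding its dependence on gain.
Substituting into the mix_ratio equation gives mix_ratio = 2*valve_cmd - 19.
So flow = -8*valve_cmd + 59.
This gives settling = 32*valve_cmd - 280.
Require 32*valve_cmd - 280 ≤ 40, so valve_cmd ≤ 10.
The largest integer in [0, 12] satisfying this is 10.

valve_cmd = 10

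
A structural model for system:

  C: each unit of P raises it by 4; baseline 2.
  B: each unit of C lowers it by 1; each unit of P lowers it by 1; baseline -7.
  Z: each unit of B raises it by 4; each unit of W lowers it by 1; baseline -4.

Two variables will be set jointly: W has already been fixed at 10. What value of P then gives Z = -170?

With W held at 10:
Substituting into the B equation gives B = -5*P - 9.
Z becomes -20*P - 50.
Solve -20*P - 50 = -170: P = (-170 + 50) / -20 = 6.

P = 6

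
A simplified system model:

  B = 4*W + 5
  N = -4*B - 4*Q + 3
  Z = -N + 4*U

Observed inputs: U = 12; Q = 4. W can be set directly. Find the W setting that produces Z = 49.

Substituting into the N equation gives N = -16*W - 33.
So Z = 16*W + 81.
Solve 16*W + 81 = 49: W = (49 - 81) / 16 = -2.

W = -2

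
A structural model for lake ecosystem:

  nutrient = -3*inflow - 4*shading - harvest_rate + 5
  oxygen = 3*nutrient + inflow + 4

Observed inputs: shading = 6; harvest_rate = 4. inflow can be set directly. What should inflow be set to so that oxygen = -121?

Substituting into the nutrient equation gives nutrient = -3*inflow - 23.
So oxygen = -8*inflow - 65.
Solve -8*inflow - 65 = -121: inflow = (-121 + 65) / -8 = 7.

inflow = 7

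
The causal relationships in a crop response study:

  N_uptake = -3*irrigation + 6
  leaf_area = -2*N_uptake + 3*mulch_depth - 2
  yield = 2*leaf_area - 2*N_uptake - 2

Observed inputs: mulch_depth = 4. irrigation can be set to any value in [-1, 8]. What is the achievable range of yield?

-36 to 126

Substituting into the leaf_area equation gives leaf_area = 6*irrigation - 2.
Substituting into the yield equation gives yield = 18*irrigation - 18.
Linear in irrigation, so extremes are at the endpoints: irrigation = -1 gives yield = -36; irrigation = 8 gives yield = 126.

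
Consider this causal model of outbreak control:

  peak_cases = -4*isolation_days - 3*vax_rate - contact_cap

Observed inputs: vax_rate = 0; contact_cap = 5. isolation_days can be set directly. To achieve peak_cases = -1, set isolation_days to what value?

isolation_days = -1

Substituting into the peak_cases equation gives peak_cases = -4*isolation_days - 5.
Solve -4*isolation_days - 5 = -1: isolation_days = (-1 + 5) / -4 = -1.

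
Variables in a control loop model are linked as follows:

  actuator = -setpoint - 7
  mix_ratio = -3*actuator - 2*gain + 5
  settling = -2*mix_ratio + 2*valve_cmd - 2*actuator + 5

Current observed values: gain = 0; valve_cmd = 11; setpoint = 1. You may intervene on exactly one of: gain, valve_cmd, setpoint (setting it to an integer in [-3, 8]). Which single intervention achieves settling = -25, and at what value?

set valve_cmd = 6

Intervening on gain: settling = 4*gain - 15. Reaching -25 requires gain = -5/2, not an integer.
Intervening on valve_cmd: with other inputs at their observed values, settling = 2*valve_cmd - 37. Solving for -25 gives valve_cmd = 6, within [-3, 8].
Intervening on setpoint: settling = -4*setpoint - 11. Reaching -25 requires setpoint = 7/2, not an integer.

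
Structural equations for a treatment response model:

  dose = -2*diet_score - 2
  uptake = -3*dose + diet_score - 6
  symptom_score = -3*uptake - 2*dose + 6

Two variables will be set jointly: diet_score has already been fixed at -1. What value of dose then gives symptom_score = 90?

dose = 9

With diet_score held at -1:
Intervening on dose fixes its value directly, overriding its dependence on diet_score.
Substituting into the uptake equation gives uptake = -3*dose - 7.
Substituting into the symptom_score equation gives symptom_score = 7*dose + 27.
Solve 7*dose + 27 = 90: dose = (90 - 27) / 7 = 9.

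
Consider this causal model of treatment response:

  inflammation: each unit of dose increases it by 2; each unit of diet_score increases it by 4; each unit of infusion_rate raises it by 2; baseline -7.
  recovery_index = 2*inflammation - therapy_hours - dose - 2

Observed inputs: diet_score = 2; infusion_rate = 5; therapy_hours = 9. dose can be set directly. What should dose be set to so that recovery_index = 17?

dose = 2

Substituting into the inflammation equation gives inflammation = 2*dose + 11.
This gives recovery_index = 3*dose + 11.
Solve 3*dose + 11 = 17: dose = (17 - 11) / 3 = 2.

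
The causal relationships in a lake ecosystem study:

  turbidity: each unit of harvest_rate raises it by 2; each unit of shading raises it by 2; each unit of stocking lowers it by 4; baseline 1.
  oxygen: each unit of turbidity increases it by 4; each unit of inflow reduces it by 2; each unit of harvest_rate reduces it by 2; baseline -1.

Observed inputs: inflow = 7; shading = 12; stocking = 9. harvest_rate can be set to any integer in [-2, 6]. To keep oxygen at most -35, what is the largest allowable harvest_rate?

harvest_rate = 4

Substituting into the turbidity equation gives turbidity = 2*harvest_rate - 11.
Substituting into the oxygen equation gives oxygen = 6*harvest_rate - 59.
Require 6*harvest_rate - 59 ≤ -35, so harvest_rate ≤ 4.
The largest integer in [-2, 6] satisfying this is 4.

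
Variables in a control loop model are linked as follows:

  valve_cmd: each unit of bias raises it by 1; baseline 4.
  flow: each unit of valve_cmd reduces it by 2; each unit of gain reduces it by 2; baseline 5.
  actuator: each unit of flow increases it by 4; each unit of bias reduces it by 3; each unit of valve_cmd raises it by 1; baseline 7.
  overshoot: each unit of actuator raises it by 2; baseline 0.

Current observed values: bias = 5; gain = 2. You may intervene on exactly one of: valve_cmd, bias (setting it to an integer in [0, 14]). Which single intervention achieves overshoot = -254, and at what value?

Intervening on valve_cmd: overshoot = -14*valve_cmd - 8. Reaching -254 requires valve_cmd = 123/7, not an integer.
Intervening on bias: with other inputs at their observed values, overshoot = -20*bias - 34. Solving for -254 gives bias = 11, within [0, 14].

set bias = 11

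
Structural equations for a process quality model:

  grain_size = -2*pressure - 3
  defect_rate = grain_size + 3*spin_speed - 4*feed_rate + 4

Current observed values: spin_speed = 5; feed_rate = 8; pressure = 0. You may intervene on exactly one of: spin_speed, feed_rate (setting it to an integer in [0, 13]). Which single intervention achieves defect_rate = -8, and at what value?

set feed_rate = 6

Intervening on spin_speed: defect_rate = 3*spin_speed - 31. Reaching -8 requires spin_speed = 23/3, not an integer.
Intervening on feed_rate: with other inputs at their observed values, defect_rate = -4*feed_rate + 16. Solving for -8 gives feed_rate = 6, within [0, 13].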